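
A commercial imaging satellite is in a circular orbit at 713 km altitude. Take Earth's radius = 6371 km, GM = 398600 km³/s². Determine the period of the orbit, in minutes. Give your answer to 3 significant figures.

Semi-major axis a = 6371 + 713 = 7084 km. Period T = 2π√(a³/μ) = 2π√(7084³/398600) = 5933.7 s = 98.90 min.

98.9 min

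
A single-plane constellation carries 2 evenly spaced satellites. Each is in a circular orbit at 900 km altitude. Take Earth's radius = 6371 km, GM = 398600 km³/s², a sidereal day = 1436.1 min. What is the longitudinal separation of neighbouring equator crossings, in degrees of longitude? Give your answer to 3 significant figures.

12.9°

Semi-major axis a = 6371 + 900 = 7271 km. Period T = 2π√(a³/μ) = 2π√(7271³/398600) = 6170.2 s = 102.84 min.
Single-satellite node shift = (6170.2/86166) × 360° = 25.78°.
With 2 satellites evenly phased, successive equator crossings are 25.78/2 = 12.890° apart.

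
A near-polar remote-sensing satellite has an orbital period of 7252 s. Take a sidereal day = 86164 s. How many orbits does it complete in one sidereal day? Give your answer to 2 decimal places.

Orbits per sidereal day = 86164 / 7252.0 = 11.881.

11.88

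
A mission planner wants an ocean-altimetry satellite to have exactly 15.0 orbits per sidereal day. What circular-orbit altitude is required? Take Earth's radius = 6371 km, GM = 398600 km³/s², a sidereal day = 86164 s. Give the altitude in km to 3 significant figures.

561 km

Required period T = 86164 / 15.0 = 5744.3 s.
From T = 2π√(a³/μ): a = (μ T²/4π²)^(1/3) = (398600 × 5744.3² / 4π²)^(1/3) = 6932 km.
Altitude h = a − R = 6932 − 6371 = 561 km.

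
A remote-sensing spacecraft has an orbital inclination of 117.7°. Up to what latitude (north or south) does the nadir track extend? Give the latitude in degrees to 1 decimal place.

62.3°

Retrograde orbit: the ground track reaches ±(180° − i) = ±(180 − 117.7) = ±62.3°.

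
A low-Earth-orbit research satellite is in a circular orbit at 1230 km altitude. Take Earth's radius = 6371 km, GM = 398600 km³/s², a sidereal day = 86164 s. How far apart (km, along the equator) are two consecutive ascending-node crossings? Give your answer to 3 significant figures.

Semi-major axis a = 6371 + 1230 = 7601 km. Period T = 2π√(a³/μ) = 2π√(7601³/398600) = 6595.0 s = 109.92 min.
During one orbit Earth rotates (6595.0 / 86164) × 360° = 27.55°.
At the equator that is 27.55° × (2π·6371/360) km/° = 27.55 × 111.2 = 3064 km.

3060 km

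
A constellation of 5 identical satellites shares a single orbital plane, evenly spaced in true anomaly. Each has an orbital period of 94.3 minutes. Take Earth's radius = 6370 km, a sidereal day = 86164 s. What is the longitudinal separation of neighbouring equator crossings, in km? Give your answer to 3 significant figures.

T = 94.3 min = 5658.0 s.
Single-satellite node shift = (5658.0/86164) × 360° = 23.64°.
With 5 satellites evenly phased, successive equator crossings are 23.64/5 = 4.728° apart.
That is 4.728 × 111.2 = 526 km at the equator.

526 km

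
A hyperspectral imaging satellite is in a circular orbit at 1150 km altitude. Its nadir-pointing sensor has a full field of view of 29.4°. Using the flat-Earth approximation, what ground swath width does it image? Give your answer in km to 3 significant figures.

603 km

Half-angle = 29.4°/2 = 14.7°.
Swath width ≈ 2h·tan(θ/2) = 2 × 1150 × tan(14.7°) = 603.4 km.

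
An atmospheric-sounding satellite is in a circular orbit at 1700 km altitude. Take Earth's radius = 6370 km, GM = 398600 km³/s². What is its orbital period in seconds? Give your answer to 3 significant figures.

7210 seconds

Semi-major axis a = 6370 + 1700 = 8070 km. Period T = 2π√(a³/μ) = 2π√(8070³/398600) = 7214.8 s = 120.25 min.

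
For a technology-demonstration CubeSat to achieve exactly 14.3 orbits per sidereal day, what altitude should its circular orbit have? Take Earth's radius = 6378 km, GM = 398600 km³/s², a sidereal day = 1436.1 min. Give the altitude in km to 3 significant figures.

779 km

Required period T = 86166 / 14.3 = 6025.6 s.
From T = 2π√(a³/μ): a = (μ T²/4π²)^(1/3) = (398600 × 6025.6² / 4π²)^(1/3) = 7157 km.
Altitude h = a − R = 7157 − 6378 = 779 km.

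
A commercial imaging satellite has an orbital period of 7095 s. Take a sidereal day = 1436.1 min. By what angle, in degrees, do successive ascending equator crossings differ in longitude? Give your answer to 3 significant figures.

29.6°

During one orbit Earth rotates (7095.0 / 86166) × 360° = 29.64°.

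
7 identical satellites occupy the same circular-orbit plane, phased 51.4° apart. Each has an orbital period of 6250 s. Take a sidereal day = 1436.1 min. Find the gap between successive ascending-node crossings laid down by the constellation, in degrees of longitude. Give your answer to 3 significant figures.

3.73°

Single-satellite node shift = (6250.0/86166) × 360° = 26.11°.
With 7 satellites evenly phased, successive equator crossings are 26.11/7 = 3.730° apart.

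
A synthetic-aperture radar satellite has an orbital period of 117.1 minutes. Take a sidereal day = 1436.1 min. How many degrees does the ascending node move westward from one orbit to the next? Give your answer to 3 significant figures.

29.4°

T = 117.1 min = 7026.0 s.
During one orbit Earth rotates (7026.0 / 86166) × 360° = 29.35°.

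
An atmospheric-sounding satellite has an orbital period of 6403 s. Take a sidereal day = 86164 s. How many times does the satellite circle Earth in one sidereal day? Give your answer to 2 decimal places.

Orbits per sidereal day = 86164 / 6403.0 = 13.457.

13.46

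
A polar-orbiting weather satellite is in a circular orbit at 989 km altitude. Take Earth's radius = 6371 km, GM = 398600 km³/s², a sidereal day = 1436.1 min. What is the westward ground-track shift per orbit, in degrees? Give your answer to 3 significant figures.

26.3°

Semi-major axis a = 6371 + 989 = 7360 km. Period T = 2π√(a³/μ) = 2π√(7360³/398600) = 6283.9 s = 104.73 min.
During one orbit Earth rotates (6283.9 / 86166) × 360° = 26.25°.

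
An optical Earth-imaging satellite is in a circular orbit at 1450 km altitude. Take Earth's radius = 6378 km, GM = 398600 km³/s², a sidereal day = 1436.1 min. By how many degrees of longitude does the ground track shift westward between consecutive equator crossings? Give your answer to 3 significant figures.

Semi-major axis a = 6378 + 1450 = 7828 km. Period T = 2π√(a³/μ) = 2π√(7828³/398600) = 6892.7 s = 114.88 min.
During one orbit Earth rotates (6892.7 / 86166) × 360° = 28.80°.

28.8°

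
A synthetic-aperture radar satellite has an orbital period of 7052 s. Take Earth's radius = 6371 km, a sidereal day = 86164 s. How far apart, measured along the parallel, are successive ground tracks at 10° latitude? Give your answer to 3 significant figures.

3230 km

Node shift per orbit = (7052.0/86164) × 360° = 29.46°.
Equatorial spacing = 29.46 × 111.2 km/° = 3276 km.
At 10° latitude, spacing = 3276 × cos(10°) = 3226 km.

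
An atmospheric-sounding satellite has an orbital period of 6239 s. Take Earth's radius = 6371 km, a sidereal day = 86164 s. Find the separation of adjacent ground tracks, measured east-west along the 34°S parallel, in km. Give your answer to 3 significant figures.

Node shift per orbit = (6239.0/86164) × 360° = 26.07°.
Equatorial spacing = 26.07 × 111.2 km/° = 2899 km.
At 34° latitude, spacing = 2899 × cos(34°) = 2403 km.

2400 km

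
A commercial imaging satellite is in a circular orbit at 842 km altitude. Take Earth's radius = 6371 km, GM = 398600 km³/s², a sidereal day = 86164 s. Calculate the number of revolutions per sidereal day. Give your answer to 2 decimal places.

Semi-major axis a = 6371 + 842 = 7213 km. Period T = 2π√(a³/μ) = 2π√(7213³/398600) = 6096.6 s = 101.61 min.
Orbits per sidereal day = 86164 / 6096.6 = 14.133.

14.13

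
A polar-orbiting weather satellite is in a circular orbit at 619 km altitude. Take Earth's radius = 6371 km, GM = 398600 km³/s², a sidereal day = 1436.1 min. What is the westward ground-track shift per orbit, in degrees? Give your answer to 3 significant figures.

24.3°

Semi-major axis a = 6371 + 619 = 6990 km. Period T = 2π√(a³/μ) = 2π√(6990³/398600) = 5816.0 s = 96.93 min.
During one orbit Earth rotates (5816.0 / 86166) × 360° = 24.30°.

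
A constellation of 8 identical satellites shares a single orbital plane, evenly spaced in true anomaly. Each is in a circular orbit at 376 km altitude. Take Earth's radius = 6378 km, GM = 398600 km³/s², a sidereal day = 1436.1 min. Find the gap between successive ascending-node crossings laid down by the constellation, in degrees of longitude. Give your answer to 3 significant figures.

Semi-major axis a = 6378 + 376 = 6754 km. Period T = 2π√(a³/μ) = 2π√(6754³/398600) = 5524.0 s = 92.07 min.
Single-satellite node shift = (5524.0/86166) × 360° = 23.08°.
With 8 satellites evenly phased, successive equator crossings are 23.08/8 = 2.885° apart.

2.88°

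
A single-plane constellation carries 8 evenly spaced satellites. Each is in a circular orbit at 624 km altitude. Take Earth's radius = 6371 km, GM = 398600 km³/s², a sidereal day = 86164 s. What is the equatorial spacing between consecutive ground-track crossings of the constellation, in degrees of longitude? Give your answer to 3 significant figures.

3.04°

Semi-major axis a = 6371 + 624 = 6995 km. Period T = 2π√(a³/μ) = 2π√(6995³/398600) = 5822.3 s = 97.04 min.
Single-satellite node shift = (5822.3/86164) × 360° = 24.33°.
With 8 satellites evenly phased, successive equator crossings are 24.33/8 = 3.041° apart.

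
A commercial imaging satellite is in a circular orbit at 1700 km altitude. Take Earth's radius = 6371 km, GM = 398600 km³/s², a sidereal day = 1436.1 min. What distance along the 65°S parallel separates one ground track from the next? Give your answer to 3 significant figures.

1420 km

Semi-major axis a = 6371 + 1700 = 8071 km. Period T = 2π√(a³/μ) = 2π√(8071³/398600) = 7216.1 s = 120.27 min.
Node shift per orbit = (7216.1/86166) × 360° = 30.15°.
Equatorial spacing = 30.15 × 111.2 km/° = 3352 km.
At 65° latitude, spacing = 3352 × cos(65°) = 1417 km.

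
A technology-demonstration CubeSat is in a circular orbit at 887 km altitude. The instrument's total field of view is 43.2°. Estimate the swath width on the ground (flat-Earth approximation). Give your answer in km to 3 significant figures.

702 km

Half-angle = 43.2°/2 = 21.6°.
Swath width ≈ 2h·tan(θ/2) = 2 × 887 × tan(21.6°) = 702.4 km.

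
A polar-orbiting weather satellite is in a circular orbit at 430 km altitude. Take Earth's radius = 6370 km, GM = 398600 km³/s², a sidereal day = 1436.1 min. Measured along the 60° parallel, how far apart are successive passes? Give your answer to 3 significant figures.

1300 km

Semi-major axis a = 6370 + 430 = 6800 km. Period T = 2π√(a³/μ) = 2π√(6800³/398600) = 5580.5 s = 93.01 min.
Node shift per orbit = (5580.5/86166) × 360° = 23.32°.
Equatorial spacing = 23.32 × 111.2 km/° = 2592 km.
At 60° latitude, spacing = 2592 × cos(60°) = 1296 km.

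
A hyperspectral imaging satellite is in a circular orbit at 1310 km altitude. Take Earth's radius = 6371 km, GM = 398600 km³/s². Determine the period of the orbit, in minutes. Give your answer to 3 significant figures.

Semi-major axis a = 6371 + 1310 = 7681 km. Period T = 2π√(a³/μ) = 2π√(7681³/398600) = 6699.4 s = 111.66 min.

112 min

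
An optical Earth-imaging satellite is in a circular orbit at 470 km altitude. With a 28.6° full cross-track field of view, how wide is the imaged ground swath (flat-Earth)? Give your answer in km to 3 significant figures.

240 km

Half-angle = 28.6°/2 = 14.3°.
Swath width ≈ 2h·tan(θ/2) = 2 × 470 × tan(14.3°) = 239.6 km.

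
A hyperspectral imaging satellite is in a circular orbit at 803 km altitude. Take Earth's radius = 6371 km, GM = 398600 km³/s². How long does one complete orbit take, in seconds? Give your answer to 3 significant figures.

Semi-major axis a = 6371 + 803 = 7174 km. Period T = 2π√(a³/μ) = 2π√(7174³/398600) = 6047.2 s = 100.79 min.

6050 seconds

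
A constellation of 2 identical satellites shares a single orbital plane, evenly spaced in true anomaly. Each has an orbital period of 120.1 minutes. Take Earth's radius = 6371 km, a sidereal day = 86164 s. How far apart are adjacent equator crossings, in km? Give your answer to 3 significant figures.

1670 km

T = 120.1 min = 7206.0 s.
Single-satellite node shift = (7206.0/86164) × 360° = 30.11°.
With 2 satellites evenly phased, successive equator crossings are 30.11/2 = 15.054° apart.
That is 15.054 × 111.2 = 1674 km at the equator.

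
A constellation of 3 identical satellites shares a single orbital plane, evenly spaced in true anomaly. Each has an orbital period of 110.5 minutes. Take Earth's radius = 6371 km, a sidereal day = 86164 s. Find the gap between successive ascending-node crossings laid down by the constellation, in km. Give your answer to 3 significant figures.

1030 km

T = 110.5 min = 6630.0 s.
Single-satellite node shift = (6630.0/86164) × 360° = 27.70°.
With 3 satellites evenly phased, successive equator crossings are 27.70/3 = 9.234° apart.
That is 9.234 × 111.2 = 1027 km at the equator.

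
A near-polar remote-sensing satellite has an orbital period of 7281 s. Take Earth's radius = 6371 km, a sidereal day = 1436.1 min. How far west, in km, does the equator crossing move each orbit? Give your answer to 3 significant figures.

3380 km

During one orbit Earth rotates (7281.0 / 86166) × 360° = 30.42°.
At the equator that is 30.42° × (2π·6371/360) km/° = 30.42 × 111.2 = 3383 km.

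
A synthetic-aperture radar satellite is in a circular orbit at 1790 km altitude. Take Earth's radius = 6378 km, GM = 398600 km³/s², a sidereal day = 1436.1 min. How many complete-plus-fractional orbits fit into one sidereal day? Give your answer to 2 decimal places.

11.73

Semi-major axis a = 6378 + 1790 = 8168 km. Period T = 2π√(a³/μ) = 2π√(8168³/398600) = 7346.6 s = 122.44 min.
Orbits per sidereal day = 86166 / 7346.6 = 11.729.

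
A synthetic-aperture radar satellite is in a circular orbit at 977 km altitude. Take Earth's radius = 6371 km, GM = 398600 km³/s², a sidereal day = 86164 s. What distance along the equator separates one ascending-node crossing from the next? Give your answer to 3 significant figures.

Semi-major axis a = 6371 + 977 = 7348 km. Period T = 2π√(a³/μ) = 2π√(7348³/398600) = 6268.5 s = 104.48 min.
During one orbit Earth rotates (6268.5 / 86164) × 360° = 26.19°.
At the equator that is 26.19° × (2π·6371/360) km/° = 26.19 × 111.2 = 2912 km.

2910 km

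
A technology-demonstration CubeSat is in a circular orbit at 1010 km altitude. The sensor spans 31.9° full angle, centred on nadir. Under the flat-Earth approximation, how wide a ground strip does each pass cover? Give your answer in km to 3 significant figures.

577 km

Half-angle = 31.9°/2 = 15.95°.
Swath width ≈ 2h·tan(θ/2) = 2 × 1010 × tan(15.95°) = 577.3 km.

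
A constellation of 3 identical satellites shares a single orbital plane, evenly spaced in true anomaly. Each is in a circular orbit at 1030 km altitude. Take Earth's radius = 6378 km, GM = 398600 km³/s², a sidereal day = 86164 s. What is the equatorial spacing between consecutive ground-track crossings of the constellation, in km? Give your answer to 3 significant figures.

984 km

Semi-major axis a = 6378 + 1030 = 7408 km. Period T = 2π√(a³/μ) = 2π√(7408³/398600) = 6345.5 s = 105.76 min.
Single-satellite node shift = (6345.5/86164) × 360° = 26.51°.
With 3 satellites evenly phased, successive equator crossings are 26.51/3 = 8.837° apart.
That is 8.837 × 111.3 = 984 km at the equator.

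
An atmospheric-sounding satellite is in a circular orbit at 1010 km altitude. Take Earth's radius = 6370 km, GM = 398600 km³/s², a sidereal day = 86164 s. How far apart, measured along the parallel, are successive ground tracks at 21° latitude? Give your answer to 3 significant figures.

Semi-major axis a = 6370 + 1010 = 7380 km. Period T = 2π√(a³/μ) = 2π√(7380³/398600) = 6309.5 s = 105.16 min.
Node shift per orbit = (6309.5/86164) × 360° = 26.36°.
Equatorial spacing = 26.36 × 111.2 km/° = 2931 km.
At 21° latitude, spacing = 2931 × cos(21°) = 2736 km.

2740 km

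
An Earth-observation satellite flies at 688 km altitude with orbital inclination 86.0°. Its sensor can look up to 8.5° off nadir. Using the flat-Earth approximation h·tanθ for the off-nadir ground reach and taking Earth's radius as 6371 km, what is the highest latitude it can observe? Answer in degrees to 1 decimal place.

86.9°

For a prograde orbit the ground track reaches latitude ±i = ±86.0°.
Sensor half-swath on the ground ≈ 688·tan(8.5°) = 103 km = 0.92° of latitude.
Maximum observable latitude ≈ 86.0 + 0.92 = 86.9°.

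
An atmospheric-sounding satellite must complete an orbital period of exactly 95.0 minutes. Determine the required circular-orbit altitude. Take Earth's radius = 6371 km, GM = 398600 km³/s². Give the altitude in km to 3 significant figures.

526 km

T = 95.0 min = 5700.0 s.
From T = 2π√(a³/μ): a = (μ T²/4π²)^(1/3) = (398600 × 5700.0² / 4π²)^(1/3) = 6897 km.
Altitude h = a − R = 6897 − 6371 = 526 km.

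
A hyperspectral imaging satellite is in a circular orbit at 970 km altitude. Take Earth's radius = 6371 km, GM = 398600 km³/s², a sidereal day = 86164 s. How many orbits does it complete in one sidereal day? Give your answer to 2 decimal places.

13.77

Semi-major axis a = 6371 + 970 = 7341 km. Period T = 2π√(a³/μ) = 2π√(7341³/398600) = 6259.6 s = 104.33 min.
Orbits per sidereal day = 86164 / 6259.6 = 13.765.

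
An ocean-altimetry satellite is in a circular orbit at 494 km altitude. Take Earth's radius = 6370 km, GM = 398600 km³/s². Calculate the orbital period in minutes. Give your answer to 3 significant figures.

Semi-major axis a = 6370 + 494 = 6864 km. Period T = 2π√(a³/μ) = 2π√(6864³/398600) = 5659.5 s = 94.32 min.

94.3 min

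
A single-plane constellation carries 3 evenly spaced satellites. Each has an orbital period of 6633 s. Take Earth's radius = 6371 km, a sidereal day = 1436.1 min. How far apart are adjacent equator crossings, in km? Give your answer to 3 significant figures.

1030 km

Single-satellite node shift = (6633.0/86166) × 360° = 27.71°.
With 3 satellites evenly phased, successive equator crossings are 27.71/3 = 9.238° apart.
That is 9.238 × 111.2 = 1027 km at the equator.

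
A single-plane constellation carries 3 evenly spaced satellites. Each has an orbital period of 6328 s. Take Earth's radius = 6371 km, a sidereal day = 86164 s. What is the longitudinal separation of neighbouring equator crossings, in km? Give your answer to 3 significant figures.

Single-satellite node shift = (6328.0/86164) × 360° = 26.44°.
With 3 satellites evenly phased, successive equator crossings are 26.44/3 = 8.813° apart.
That is 8.813 × 111.2 = 980 km at the equator.

980 km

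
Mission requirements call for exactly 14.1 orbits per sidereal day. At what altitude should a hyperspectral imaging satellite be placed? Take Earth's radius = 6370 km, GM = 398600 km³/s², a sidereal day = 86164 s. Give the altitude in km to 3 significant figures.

854 km

Required period T = 86164 / 14.1 = 6110.9 s.
From T = 2π√(a³/μ): a = (μ T²/4π²)^(1/3) = (398600 × 6110.9² / 4π²)^(1/3) = 7224 km.
Altitude h = a − R = 7224 − 6370 = 854 km.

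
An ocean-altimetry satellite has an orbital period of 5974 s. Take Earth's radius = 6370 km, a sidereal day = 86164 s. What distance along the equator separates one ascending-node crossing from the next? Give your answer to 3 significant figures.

2770 km

During one orbit Earth rotates (5974.0 / 86164) × 360° = 24.96°.
At the equator that is 24.96° × (2π·6370/360) km/° = 24.96 × 111.2 = 2775 km.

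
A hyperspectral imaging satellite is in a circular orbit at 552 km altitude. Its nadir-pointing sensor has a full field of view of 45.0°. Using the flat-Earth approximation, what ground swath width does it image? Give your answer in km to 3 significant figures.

Half-angle = 45.0°/2 = 22.5°.
Swath width ≈ 2h·tan(θ/2) = 2 × 552 × tan(22.5°) = 457.3 km.

457 km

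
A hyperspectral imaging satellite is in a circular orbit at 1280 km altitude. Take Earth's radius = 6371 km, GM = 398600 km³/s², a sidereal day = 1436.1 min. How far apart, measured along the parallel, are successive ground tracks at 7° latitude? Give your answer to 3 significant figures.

3070 km

Semi-major axis a = 6371 + 1280 = 7651 km. Period T = 2π√(a³/μ) = 2π√(7651³/398600) = 6660.2 s = 111.00 min.
Node shift per orbit = (6660.2/86166) × 360° = 27.83°.
Equatorial spacing = 27.83 × 111.2 km/° = 3094 km.
At 7° latitude, spacing = 3094 × cos(7°) = 3071 km.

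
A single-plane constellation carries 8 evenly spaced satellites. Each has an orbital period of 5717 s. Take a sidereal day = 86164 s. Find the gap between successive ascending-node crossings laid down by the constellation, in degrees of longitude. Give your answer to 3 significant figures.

Single-satellite node shift = (5717.0/86164) × 360° = 23.89°.
With 8 satellites evenly phased, successive equator crossings are 23.89/8 = 2.986° apart.

2.99°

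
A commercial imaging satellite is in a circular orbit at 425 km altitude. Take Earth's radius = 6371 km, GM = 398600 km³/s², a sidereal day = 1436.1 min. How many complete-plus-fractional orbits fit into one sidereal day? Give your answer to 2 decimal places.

Semi-major axis a = 6371 + 425 = 6796 km. Period T = 2π√(a³/μ) = 2π√(6796³/398600) = 5575.6 s = 92.93 min.
Orbits per sidereal day = 86166 / 5575.6 = 15.454.

15.45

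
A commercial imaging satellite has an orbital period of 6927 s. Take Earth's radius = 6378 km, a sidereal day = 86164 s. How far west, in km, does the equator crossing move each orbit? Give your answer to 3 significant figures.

During one orbit Earth rotates (6927.0 / 86164) × 360° = 28.94°.
At the equator that is 28.94° × (2π·6378/360) km/° = 28.94 × 111.3 = 3222 km.

3220 km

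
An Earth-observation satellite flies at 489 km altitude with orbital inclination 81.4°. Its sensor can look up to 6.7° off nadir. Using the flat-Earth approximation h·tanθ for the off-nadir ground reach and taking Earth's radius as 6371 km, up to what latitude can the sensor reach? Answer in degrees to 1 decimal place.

81.9°

For a prograde orbit the ground track reaches latitude ±i = ±81.4°.
Sensor half-swath on the ground ≈ 489·tan(6.7°) = 57 km = 0.52° of latitude.
Maximum observable latitude ≈ 81.4 + 0.52 = 81.9°.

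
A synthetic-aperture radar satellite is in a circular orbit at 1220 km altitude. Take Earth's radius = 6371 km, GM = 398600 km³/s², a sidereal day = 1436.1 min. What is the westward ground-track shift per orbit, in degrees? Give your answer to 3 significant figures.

27.5°

Semi-major axis a = 6371 + 1220 = 7591 km. Period T = 2π√(a³/μ) = 2π√(7591³/398600) = 6582.0 s = 109.70 min.
During one orbit Earth rotates (6582.0 / 86166) × 360° = 27.50°.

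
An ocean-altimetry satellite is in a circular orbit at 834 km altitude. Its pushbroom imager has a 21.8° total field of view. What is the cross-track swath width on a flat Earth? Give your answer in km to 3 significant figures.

Half-angle = 21.8°/2 = 10.9°.
Swath width ≈ 2h·tan(θ/2) = 2 × 834 × tan(10.9°) = 321.2 km.

321 km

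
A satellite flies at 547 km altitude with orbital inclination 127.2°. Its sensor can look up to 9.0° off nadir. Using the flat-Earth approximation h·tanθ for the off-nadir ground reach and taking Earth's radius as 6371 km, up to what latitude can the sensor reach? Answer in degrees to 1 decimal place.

Retrograde orbit: the ground track reaches ±(180° − i) = ±(180 − 127.2) = ±52.8°.
Sensor half-swath on the ground ≈ 547·tan(9.0°) = 87 km = 0.78° of latitude.
Maximum observable latitude ≈ 52.8 + 0.78 = 53.6°.

53.6°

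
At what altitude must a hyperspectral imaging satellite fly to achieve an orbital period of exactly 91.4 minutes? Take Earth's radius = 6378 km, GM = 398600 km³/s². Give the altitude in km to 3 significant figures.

343 km

T = 91.4 min = 5484.0 s.
From T = 2π√(a³/μ): a = (μ T²/4π²)^(1/3) = (398600 × 5484.0² / 4π²)^(1/3) = 6721 km.
Altitude h = a − R = 6721 − 6378 = 343 km.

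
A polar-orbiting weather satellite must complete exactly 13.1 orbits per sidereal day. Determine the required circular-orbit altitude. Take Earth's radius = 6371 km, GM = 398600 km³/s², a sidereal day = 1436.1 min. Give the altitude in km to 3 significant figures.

1220 km

Required period T = 86166 / 13.1 = 6577.6 s.
From T = 2π√(a³/μ): a = (μ T²/4π²)^(1/3) = (398600 × 6577.6² / 4π²)^(1/3) = 7588 km.
Altitude h = a − R = 7588 − 6371 = 1217 km.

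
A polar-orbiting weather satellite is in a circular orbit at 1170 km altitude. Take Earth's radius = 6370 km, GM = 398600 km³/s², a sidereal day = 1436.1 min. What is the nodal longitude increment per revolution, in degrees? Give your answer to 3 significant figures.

Semi-major axis a = 6370 + 1170 = 7540 km. Period T = 2π√(a³/μ) = 2π√(7540³/398600) = 6515.8 s = 108.60 min.
During one orbit Earth rotates (6515.8 / 86166) × 360° = 27.22°.

27.2°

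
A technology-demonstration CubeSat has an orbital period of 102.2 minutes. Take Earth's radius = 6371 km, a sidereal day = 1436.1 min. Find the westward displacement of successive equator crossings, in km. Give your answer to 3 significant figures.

T = 102.2 min = 6132.0 s.
During one orbit Earth rotates (6132.0 / 86166) × 360° = 25.62°.
At the equator that is 25.62° × (2π·6371/360) km/° = 25.62 × 111.2 = 2849 km.

2850 km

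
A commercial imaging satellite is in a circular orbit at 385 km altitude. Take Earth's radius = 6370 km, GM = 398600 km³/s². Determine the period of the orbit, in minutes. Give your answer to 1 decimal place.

Semi-major axis a = 6370 + 385 = 6755 km. Period T = 2π√(a³/μ) = 2π√(6755³/398600) = 5525.2 s = 92.09 min.

92.1 min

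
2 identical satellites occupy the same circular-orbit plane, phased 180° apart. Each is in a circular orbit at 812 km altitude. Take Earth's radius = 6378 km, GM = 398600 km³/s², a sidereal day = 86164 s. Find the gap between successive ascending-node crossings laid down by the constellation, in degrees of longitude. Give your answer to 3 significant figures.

12.7°

Semi-major axis a = 6378 + 812 = 7190 km. Period T = 2π√(a³/μ) = 2π√(7190³/398600) = 6067.4 s = 101.12 min.
Single-satellite node shift = (6067.4/86164) × 360° = 25.35°.
With 2 satellites evenly phased, successive equator crossings are 25.35/2 = 12.675° apart.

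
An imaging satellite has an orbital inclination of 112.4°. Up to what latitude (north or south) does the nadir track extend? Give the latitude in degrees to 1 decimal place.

67.6°

Retrograde orbit: the ground track reaches ±(180° − i) = ±(180 − 112.4) = ±67.6°.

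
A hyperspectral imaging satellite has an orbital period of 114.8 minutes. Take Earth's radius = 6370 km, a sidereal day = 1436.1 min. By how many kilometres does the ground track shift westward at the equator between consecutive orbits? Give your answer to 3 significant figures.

3200 km

T = 114.8 min = 6888.0 s.
During one orbit Earth rotates (6888.0 / 86166) × 360° = 28.78°.
At the equator that is 28.78° × (2π·6370/360) km/° = 28.78 × 111.2 = 3199 km.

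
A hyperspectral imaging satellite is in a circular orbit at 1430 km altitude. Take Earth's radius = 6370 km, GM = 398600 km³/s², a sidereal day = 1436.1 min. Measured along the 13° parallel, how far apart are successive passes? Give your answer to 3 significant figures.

Semi-major axis a = 6370 + 1430 = 7800 km. Period T = 2π√(a³/μ) = 2π√(7800³/398600) = 6855.7 s = 114.26 min.
Node shift per orbit = (6855.7/86166) × 360° = 28.64°.
Equatorial spacing = 28.64 × 111.2 km/° = 3184 km.
At 13° latitude, spacing = 3184 × cos(13°) = 3103 km.

3100 km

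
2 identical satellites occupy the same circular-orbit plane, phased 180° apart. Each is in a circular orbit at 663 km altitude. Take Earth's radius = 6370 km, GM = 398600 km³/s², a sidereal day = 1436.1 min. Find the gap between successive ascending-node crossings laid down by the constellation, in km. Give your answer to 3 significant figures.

1360 km

Semi-major axis a = 6370 + 663 = 7033 km. Period T = 2π√(a³/μ) = 2π√(7033³/398600) = 5869.8 s = 97.83 min.
Single-satellite node shift = (5869.8/86166) × 360° = 24.52°.
With 2 satellites evenly phased, successive equator crossings are 24.52/2 = 12.262° apart.
That is 12.262 × 111.2 = 1363 km at the equator.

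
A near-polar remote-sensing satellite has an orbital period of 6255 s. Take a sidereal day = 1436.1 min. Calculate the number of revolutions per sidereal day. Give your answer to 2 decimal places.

Orbits per sidereal day = 86166 / 6255.0 = 13.776.

13.78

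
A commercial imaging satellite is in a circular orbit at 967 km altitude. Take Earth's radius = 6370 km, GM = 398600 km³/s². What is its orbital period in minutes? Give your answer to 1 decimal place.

104.2 min

Semi-major axis a = 6370 + 967 = 7337 km. Period T = 2π√(a³/μ) = 2π√(7337³/398600) = 6254.4 s = 104.24 min.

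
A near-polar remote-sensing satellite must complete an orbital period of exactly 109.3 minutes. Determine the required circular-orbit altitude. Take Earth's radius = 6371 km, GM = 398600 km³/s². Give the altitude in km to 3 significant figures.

T = 109.3 min = 6558.0 s.
From T = 2π√(a³/μ): a = (μ T²/4π²)^(1/3) = (398600 × 6558.0² / 4π²)^(1/3) = 7573 km.
Altitude h = a − R = 7573 − 6371 = 1202 km.

1200 km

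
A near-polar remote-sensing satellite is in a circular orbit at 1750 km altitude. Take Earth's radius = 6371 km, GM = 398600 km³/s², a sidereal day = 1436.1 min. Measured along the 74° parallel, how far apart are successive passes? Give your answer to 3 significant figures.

933 km

Semi-major axis a = 6371 + 1750 = 8121 km. Period T = 2π√(a³/μ) = 2π√(8121³/398600) = 7283.3 s = 121.39 min.
Node shift per orbit = (7283.3/86166) × 360° = 30.43°.
Equatorial spacing = 30.43 × 111.2 km/° = 3384 km.
At 74° latitude, spacing = 3384 × cos(74°) = 933 km.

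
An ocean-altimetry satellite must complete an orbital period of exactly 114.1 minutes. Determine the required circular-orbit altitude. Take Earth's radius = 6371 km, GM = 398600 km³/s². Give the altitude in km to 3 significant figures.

T = 114.1 min = 6846.0 s.
From T = 2π√(a³/μ): a = (μ T²/4π²)^(1/3) = (398600 × 6846.0² / 4π²)^(1/3) = 7793 km.
Altitude h = a − R = 7793 − 6371 = 1422 km.

1420 km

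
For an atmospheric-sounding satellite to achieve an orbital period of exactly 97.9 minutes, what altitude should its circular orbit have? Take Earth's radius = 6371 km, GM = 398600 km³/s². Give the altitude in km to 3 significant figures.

665 km

T = 97.9 min = 5874.0 s.
From T = 2π√(a³/μ): a = (μ T²/4π²)^(1/3) = (398600 × 5874.0² / 4π²)^(1/3) = 7036 km.
Altitude h = a − R = 7036 − 6371 = 665 km.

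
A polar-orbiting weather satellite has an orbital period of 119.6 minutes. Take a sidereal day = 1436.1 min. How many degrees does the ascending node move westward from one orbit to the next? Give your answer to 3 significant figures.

T = 119.6 min = 7176.0 s.
During one orbit Earth rotates (7176.0 / 86166) × 360° = 29.98°.

30.0°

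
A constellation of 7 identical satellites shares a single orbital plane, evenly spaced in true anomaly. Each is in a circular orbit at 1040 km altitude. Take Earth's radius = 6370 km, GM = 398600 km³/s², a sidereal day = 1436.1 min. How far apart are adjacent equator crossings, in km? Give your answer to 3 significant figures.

Semi-major axis a = 6370 + 1040 = 7410 km. Period T = 2π√(a³/μ) = 2π√(7410³/398600) = 6348.0 s = 105.80 min.
Single-satellite node shift = (6348.0/86166) × 360° = 26.52°.
With 7 satellites evenly phased, successive equator crossings are 26.52/7 = 3.789° apart.
That is 3.789 × 111.2 = 421 km at the equator.

421 km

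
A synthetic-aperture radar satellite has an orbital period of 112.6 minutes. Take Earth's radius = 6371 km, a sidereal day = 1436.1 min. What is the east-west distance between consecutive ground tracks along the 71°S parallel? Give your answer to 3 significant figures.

1020 km

T = 112.6 min = 6756.0 s.
Node shift per orbit = (6756.0/86166) × 360° = 28.23°.
Equatorial spacing = 28.23 × 111.2 km/° = 3139 km.
At 71° latitude, spacing = 3139 × cos(71°) = 1022 km.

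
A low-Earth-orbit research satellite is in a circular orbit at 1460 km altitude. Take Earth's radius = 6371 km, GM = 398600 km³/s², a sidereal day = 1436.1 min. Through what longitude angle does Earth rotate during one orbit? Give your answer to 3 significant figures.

28.8°

Semi-major axis a = 6371 + 1460 = 7831 km. Period T = 2π√(a³/μ) = 2π√(7831³/398600) = 6896.6 s = 114.94 min.
During one orbit Earth rotates (6896.6 / 86166) × 360° = 28.81°.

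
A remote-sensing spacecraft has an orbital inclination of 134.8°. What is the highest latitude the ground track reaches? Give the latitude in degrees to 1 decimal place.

45.2°

Retrograde orbit: the ground track reaches ±(180° − i) = ±(180 − 134.8) = ±45.2°.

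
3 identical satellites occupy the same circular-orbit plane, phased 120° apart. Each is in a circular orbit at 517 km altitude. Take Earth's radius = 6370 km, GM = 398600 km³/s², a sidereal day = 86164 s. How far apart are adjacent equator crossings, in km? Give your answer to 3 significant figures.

881 km

Semi-major axis a = 6370 + 517 = 6887 km. Period T = 2π√(a³/μ) = 2π√(6887³/398600) = 5688.0 s = 94.80 min.
Single-satellite node shift = (5688.0/86164) × 360° = 23.76°.
With 3 satellites evenly phased, successive equator crossings are 23.76/3 = 7.922° apart.
That is 7.922 × 111.2 = 881 km at the equator.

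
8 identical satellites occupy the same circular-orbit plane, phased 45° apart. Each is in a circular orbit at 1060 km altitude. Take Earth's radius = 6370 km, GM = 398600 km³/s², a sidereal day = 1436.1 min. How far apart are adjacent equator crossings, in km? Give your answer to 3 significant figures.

Semi-major axis a = 6370 + 1060 = 7430 km. Period T = 2π√(a³/μ) = 2π√(7430³/398600) = 6373.7 s = 106.23 min.
Single-satellite node shift = (6373.7/86166) × 360° = 26.63°.
With 8 satellites evenly phased, successive equator crossings are 26.63/8 = 3.329° apart.
That is 3.329 × 111.2 = 370 km at the equator.

370 km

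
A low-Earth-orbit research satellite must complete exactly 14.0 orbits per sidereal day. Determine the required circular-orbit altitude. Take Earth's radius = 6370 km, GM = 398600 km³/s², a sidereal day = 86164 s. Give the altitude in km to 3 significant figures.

889 km

Required period T = 86164 / 14.0 = 6154.6 s.
From T = 2π√(a³/μ): a = (μ T²/4π²)^(1/3) = (398600 × 6154.6² / 4π²)^(1/3) = 7259 km.
Altitude h = a − R = 7259 − 6370 = 889 km.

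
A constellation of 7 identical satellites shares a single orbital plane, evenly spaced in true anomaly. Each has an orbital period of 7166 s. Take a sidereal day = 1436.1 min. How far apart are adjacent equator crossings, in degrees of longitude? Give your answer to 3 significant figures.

4.28°

Single-satellite node shift = (7166.0/86166) × 360° = 29.94°.
With 7 satellites evenly phased, successive equator crossings are 29.94/7 = 4.277° apart.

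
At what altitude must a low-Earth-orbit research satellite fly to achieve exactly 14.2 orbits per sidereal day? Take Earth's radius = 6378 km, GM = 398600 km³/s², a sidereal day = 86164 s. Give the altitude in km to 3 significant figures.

Required period T = 86164 / 14.2 = 6067.9 s.
From T = 2π√(a³/μ): a = (μ T²/4π²)^(1/3) = (398600 × 6067.9² / 4π²)^(1/3) = 7190 km.
Altitude h = a − R = 7190 − 6378 = 812 km.

812 km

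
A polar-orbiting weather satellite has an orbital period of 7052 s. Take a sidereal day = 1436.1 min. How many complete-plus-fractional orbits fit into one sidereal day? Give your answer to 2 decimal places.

Orbits per sidereal day = 86166 / 7052.0 = 12.219.

12.22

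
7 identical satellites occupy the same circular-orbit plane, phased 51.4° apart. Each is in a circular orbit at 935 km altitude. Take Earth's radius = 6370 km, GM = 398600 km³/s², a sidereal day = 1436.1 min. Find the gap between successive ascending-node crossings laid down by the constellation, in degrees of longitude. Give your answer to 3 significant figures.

3.71°

Semi-major axis a = 6370 + 935 = 7305 km. Period T = 2π√(a³/μ) = 2π√(7305³/398600) = 6213.6 s = 103.56 min.
Single-satellite node shift = (6213.6/86166) × 360° = 25.96°.
With 7 satellites evenly phased, successive equator crossings are 25.96/7 = 3.709° apart.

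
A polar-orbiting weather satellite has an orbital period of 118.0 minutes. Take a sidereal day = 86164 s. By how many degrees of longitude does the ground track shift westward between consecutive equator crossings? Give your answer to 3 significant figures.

T = 118.0 min = 7080.0 s.
During one orbit Earth rotates (7080.0 / 86164) × 360° = 29.58°.

29.6°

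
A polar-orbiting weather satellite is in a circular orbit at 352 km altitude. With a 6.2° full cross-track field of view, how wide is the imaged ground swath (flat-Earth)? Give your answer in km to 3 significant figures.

38.1 km

Half-angle = 6.2°/2 = 3.1°.
Swath width ≈ 2h·tan(θ/2) = 2 × 352 × tan(3.1°) = 38.1 km.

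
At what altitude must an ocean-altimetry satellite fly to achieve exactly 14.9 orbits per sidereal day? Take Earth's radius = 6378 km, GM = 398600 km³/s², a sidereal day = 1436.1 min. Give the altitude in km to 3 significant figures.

585 km

Required period T = 86166 / 14.9 = 5783.0 s.
From T = 2π√(a³/μ): a = (μ T²/4π²)^(1/3) = (398600 × 5783.0² / 4π²)^(1/3) = 6963 km.
Altitude h = a − R = 6963 − 6378 = 585 km.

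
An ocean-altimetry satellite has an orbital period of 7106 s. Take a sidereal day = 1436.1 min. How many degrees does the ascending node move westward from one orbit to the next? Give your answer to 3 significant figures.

During one orbit Earth rotates (7106.0 / 86166) × 360° = 29.69°.

29.7°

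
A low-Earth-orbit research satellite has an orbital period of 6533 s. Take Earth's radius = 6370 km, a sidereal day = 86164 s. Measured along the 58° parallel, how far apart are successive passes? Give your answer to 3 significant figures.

Node shift per orbit = (6533.0/86164) × 360° = 27.30°.
Equatorial spacing = 27.30 × 111.2 km/° = 3035 km.
At 58° latitude, spacing = 3035 × cos(58°) = 1608 km.

1610 km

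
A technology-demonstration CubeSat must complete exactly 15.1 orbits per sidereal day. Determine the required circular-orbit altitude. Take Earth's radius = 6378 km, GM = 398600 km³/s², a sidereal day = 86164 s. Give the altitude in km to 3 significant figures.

Required period T = 86164 / 15.1 = 5706.2 s.
From T = 2π√(a³/μ): a = (μ T²/4π²)^(1/3) = (398600 × 5706.2² / 4π²)^(1/3) = 6902 km.
Altitude h = a − R = 6902 − 6378 = 524 km.

524 km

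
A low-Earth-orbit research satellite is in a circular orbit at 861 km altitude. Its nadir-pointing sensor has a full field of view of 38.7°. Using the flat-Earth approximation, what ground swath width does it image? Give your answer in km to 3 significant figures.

Half-angle = 38.7°/2 = 19.35°.
Swath width ≈ 2h·tan(θ/2) = 2 × 861 × tan(19.35°) = 604.7 km.

605 km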